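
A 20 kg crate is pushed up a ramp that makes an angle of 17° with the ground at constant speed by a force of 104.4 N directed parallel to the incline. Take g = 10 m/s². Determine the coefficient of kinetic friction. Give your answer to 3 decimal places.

0.240

At constant speed ΣF = 0 along the incline. The applied 104.4 N acts up the slope; the weight component mg sin 17° = 58.474 N and kinetic friction μN both act down the slope.
So 104.4 = 58.474 + μ × 191.261, giving μ = (104.4 − 58.474) / 191.261 = 0.2401.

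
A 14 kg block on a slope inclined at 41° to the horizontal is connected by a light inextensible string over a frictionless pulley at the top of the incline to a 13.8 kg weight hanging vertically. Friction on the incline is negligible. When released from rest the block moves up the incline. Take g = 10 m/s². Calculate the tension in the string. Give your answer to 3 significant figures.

115 N

For the block on the incline: the weight component along the slope is m₁g sin 41° = 14 × 10 × 0.6561 = 91.854 N and the normal force is N = m₁g cos 41° = 105.659 N.
Newton's second law for the block (up-slope positive): T − 91.854 = 14 a. For the hanging weight (downward positive): 13.8 × 10 − T = 13.8 a.
Adding the two equations eliminates T: 46.146 = 27.8 a, so a = 1.6599 m/s².
Then from the hanging weight's equation, T = 13.8 × (10 − 1.6599) = 115.093 N.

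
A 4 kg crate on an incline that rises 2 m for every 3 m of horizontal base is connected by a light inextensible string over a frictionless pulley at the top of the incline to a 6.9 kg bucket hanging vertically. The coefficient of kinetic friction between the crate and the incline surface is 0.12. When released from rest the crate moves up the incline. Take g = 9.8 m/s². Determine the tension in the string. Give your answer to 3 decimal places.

For the crate on the incline: the weight component along the slope is m₁g sin 33.69° = 4 × 9.8 × 0.5547 = 21.744 N and the normal force is N = m₁g cos 33.69° = 32.616 N.
Kinetic friction opposes the crate's motion up the incline: f = μN = 0.12 × 32.616 = 3.914 N acting down the slope.
Newton's second law for the crate (up-slope positive): T − 21.744 − 3.914 = 4 a. For the hanging bucket (downward positive): 6.9 × 9.8 − T = 6.9 a.
Adding the two equations eliminates T: 41.962 = 10.9 a, so a = 3.8497 m/s².
Then from the hanging bucket's equation, T = 6.9 × (9.8 − 3.8497) = 41.057 N.

41.057 N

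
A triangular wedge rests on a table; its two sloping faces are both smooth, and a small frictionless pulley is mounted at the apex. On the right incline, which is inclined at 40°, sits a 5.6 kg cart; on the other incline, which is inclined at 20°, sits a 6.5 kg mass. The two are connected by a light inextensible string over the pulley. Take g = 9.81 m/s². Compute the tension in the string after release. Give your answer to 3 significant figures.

Resolve each weight along its own incline: the 5.6 kg mass has component 5.6 × 9.81 × sin 40° = 35.312 N down its slope, and the 6.5 kg mass has 6.5 × 9.81 × sin 20° = 21.809 N down its slope.
The 5.6 kg side's 35.312 N exceeds the other side's 21.809 N, so that mass slides down and the 6.5 kg mass slides up. Taking that direction as positive, Newton's second law for the whole system gives 35.312 − 21.809 = (5.6 + 6.5) a, so a = 13.503 / 12.1 = 1.1160 m/s².
For the 6.5 kg mass (up-slope positive): T − 21.809 = 6.5 × 1.1160, so T = 29.063 N.

29.1 N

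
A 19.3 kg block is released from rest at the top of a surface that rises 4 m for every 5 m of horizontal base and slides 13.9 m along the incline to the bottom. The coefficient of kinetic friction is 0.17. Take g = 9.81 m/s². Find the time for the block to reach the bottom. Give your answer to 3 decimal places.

The weight component along the incline is mg sin 38.66° = 118.275 N and the normal force is N = mg cos 38.66° = 147.844 N.
Friction up the slope is f = μN = 0.17 × 147.844 = 25.133 N, so the net downslope force is 118.275 − 25.133 = 93.142 N and a = 93.142 / 19.3 = 4.8260 m/s².
Starting from rest, L = ½at², so t = √(2L/a) = √(2 × 13.9 / 4.8260) = 2.4001 s.

2.400 s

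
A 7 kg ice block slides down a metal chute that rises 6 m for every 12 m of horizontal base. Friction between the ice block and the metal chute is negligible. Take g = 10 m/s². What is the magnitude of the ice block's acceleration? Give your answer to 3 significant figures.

4.47 m/s²

Resolving the weight along the incline: the component pulling the ice block down the slope is mg sin 26.57° = 7 × 10 × 0.4472 = 31.304 N, and the normal force is N = mg cos 26.57° = 7 × 10 × 0.8944 = 62.608 N.
With no friction the net force along the incline is 31.304 N, so a = g sin 26.57° = 31.304 / 7 = 4.4720 m/s².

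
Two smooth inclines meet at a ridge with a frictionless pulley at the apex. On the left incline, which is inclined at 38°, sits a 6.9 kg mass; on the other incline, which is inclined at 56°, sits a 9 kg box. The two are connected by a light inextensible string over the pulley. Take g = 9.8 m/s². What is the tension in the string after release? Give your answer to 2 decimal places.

Resolve each weight along its own incline: the 6.9 kg mass has component 6.9 × 9.8 × sin 38° = 41.631 N down its slope, and the 9 kg mass has 9 × 9.8 × sin 56° = 73.121 N down its slope.
The 9 kg side's 73.121 N exceeds the other side's 41.631 N, so that mass slides down and the 6.9 kg mass slides up. Taking that direction as positive, Newton's second law for the whole system gives 73.121 − 41.631 = (6.9 + 9) a, so a = 31.490 / 15.9 = 1.9805 m/s².
For the 6.9 kg mass (up-slope positive): T − 41.631 = 6.9 × 1.9805, so T = 55.296 N.

55.30 N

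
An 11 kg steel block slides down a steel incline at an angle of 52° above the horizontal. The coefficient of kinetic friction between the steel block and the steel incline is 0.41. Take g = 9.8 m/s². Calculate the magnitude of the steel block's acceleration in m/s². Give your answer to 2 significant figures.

Resolving the weight along the incline: the component pulling the steel block down the slope is mg sin 52° = 11 × 9.8 × 0.7880 = 84.946 N, and the normal force is N = mg cos 52° = 11 × 9.8 × 0.6157 = 66.372 N.
Kinetic friction acts up the slope with magnitude f = μN = 0.41 × 66.372 = 27.213 N.
Net force along the incline is 84.946 − 27.213 = 57.733 N, so a = 57.733 / 11 = 5.2485 m/s².

5.2 m/s²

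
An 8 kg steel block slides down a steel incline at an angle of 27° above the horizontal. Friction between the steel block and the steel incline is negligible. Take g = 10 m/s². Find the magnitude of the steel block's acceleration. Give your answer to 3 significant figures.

Resolving the weight along the incline: the component pulling the steel block down the slope is mg sin 27° = 8 × 10 × 0.4540 = 36.320 N, and the normal force is N = mg cos 27° = 8 × 10 × 0.8910 = 71.280 N.
With no friction the net force along the incline is 36.320 N, so a = g sin 27° = 36.320 / 8 = 4.5400 m/s².

4.54 m/s²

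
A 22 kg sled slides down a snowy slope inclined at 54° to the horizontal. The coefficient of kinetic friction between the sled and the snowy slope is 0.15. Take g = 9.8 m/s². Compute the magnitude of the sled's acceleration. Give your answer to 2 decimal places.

7.06 m/s²

Resolving the weight along the incline: the component pulling the sled down the slope is mg sin 54° = 22 × 9.8 × 0.8090 = 174.420 N, and the normal force is N = mg cos 54° = 22 × 9.8 × 0.5878 = 126.730 N.
Kinetic friction acts up the slope with magnitude f = μN = 0.15 × 126.730 = 19.009 N.
Net force along the incline is 174.420 − 19.009 = 155.411 N, so a = 155.411 / 22 = 7.0641 m/s².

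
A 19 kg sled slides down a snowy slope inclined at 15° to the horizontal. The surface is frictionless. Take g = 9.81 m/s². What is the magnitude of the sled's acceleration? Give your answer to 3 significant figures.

Resolving the weight along the incline: the component pulling the sled down the slope is mg sin 15° = 19 × 9.81 × 0.2588 = 48.238 N, and the normal force is N = mg cos 15° = 19 × 9.81 × 0.9659 = 180.034 N.
With no friction the net force along the incline is 48.238 N, so a = g sin 15° = 48.238 / 19 = 2.5388 m/s².

2.54 m/s²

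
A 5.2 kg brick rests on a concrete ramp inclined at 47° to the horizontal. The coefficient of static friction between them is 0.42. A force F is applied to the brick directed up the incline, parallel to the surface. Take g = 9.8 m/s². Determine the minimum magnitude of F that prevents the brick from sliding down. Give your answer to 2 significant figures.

The normal force is N = mg cos 47° = 34.755 N. With F at its minimum the brick is on the verge of sliding down, so static friction is at its maximum μ_s N = 0.42 × 34.755 = 14.597 N and acts up the slope.
Equilibrium along the incline: F + μ_s N = mg sin 47°, so F = 37.270 − 14.597 = 22.673 N.

23 N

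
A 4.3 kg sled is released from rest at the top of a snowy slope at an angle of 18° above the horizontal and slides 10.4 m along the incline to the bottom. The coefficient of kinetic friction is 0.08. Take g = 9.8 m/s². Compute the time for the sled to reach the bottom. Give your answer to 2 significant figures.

The weight component along the incline is mg sin 18° = 13.022 N and the normal force is N = mg cos 18° = 40.078 N.
Friction up the slope is f = μN = 0.08 × 40.078 = 3.206 N, so the net downslope force is 13.022 − 3.206 = 9.816 N and a = 9.816 / 4.3 = 2.2828 m/s².
Starting from rest, L = ½at², so t = √(2L/a) = √(2 × 10.4 / 2.2828) = 3.0185 s.

3.0 s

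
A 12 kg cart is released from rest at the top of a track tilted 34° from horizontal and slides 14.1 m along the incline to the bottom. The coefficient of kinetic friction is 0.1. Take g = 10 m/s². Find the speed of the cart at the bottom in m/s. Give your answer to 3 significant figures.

11.6 m/s

The weight component along the incline is mg sin 34° = 67.103 N and the normal force is N = mg cos 34° = 99.485 N.
Friction up the slope is f = μN = 0.1 × 99.485 = 9.949 N, so the net downslope force is 67.103 − 9.949 = 57.154 N and a = 57.154 / 12 = 4.7628 m/s².
Starting from rest over a distance of 14.1 m, v² = 2aL = 2 × 4.7628 × 14.1 = 134.3110, so v = 11.5893 m/s.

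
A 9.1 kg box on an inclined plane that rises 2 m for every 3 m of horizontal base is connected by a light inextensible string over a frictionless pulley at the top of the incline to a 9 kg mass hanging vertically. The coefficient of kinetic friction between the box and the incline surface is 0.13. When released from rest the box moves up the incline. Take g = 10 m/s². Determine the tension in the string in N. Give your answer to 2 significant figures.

For the box on the incline: the weight component along the slope is m₁g sin 33.69° = 9.1 × 10 × 0.5547 = 50.478 N and the normal force is N = m₁g cos 33.69° = 75.717 N.
Kinetic friction opposes the box's motion up the incline: f = μN = 0.13 × 75.717 = 9.843 N acting down the slope.
Newton's second law for the box (up-slope positive): T − 50.478 − 9.843 = 9.1 a. For the hanging mass (downward positive): 9 × 10 − T = 9 a.
Adding the two equations eliminates T: 29.679 = 18.1 a, so a = 1.6397 m/s².
Then from the hanging mass's equation, T = 9 × (10 − 1.6397) = 75.243 N.

75 N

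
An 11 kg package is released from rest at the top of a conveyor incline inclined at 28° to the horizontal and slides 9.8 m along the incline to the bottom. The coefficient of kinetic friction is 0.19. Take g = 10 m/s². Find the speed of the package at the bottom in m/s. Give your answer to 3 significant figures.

7.69 m/s

The weight component along the incline is mg sin 28° = 51.642 N and the normal force is N = mg cos 28° = 97.124 N.
Friction up the slope is f = μN = 0.19 × 97.124 = 18.454 N, so the net downslope force is 51.642 − 18.454 = 33.188 N and a = 33.188 / 11 = 3.0171 m/s².
Starting from rest over a distance of 9.8 m, v² = 2aL = 2 × 3.0171 × 9.8 = 59.1352, so v = 7.6899 m/s.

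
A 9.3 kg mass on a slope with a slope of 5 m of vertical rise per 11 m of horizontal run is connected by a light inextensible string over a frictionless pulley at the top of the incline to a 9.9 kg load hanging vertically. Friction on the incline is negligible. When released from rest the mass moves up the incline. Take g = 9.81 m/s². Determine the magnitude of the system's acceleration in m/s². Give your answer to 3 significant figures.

For the mass on the incline: the weight component along the slope is m₁g sin 24.44° = 9.3 × 9.81 × 0.4138 = 37.752 N and the normal force is N = m₁g cos 24.44° = 83.055 N.
Newton's second law for the mass (up-slope positive): T − 37.752 = 9.3 a. For the hanging load (downward positive): 9.9 × 9.81 − T = 9.9 a.
Adding the two equations eliminates T: 59.367 = 19.2 a, so a = 3.0920 m/s².

3.09 m/s²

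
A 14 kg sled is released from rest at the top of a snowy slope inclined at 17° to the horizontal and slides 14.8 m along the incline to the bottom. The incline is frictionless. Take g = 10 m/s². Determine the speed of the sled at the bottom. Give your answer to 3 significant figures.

9.30 m/s

The weight component along the incline is mg sin 17° = 40.932 N and the normal force is N = mg cos 17° = 133.883 N.
With no friction, a = g sin 17° = 2.9237 m/s².
Starting from rest over a distance of 14.8 m, v² = 2aL = 2 × 2.9237 × 14.8 = 86.5415, so v = 9.3028 m/s.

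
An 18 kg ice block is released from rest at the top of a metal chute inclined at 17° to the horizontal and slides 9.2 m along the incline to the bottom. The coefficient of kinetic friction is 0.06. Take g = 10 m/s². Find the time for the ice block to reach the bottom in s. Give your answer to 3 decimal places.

The weight component along the incline is mg sin 17° = 52.627 N and the normal force is N = mg cos 17° = 172.135 N.
Friction up the slope is f = μN = 0.06 × 172.135 = 10.328 N, so the net downslope force is 52.627 − 10.328 = 42.299 N and a = 42.299 / 18 = 2.3499 m/s².
Starting from rest, L = ½at², so t = √(2L/a) = √(2 × 9.2 / 2.3499) = 2.7982 s.

2.798 s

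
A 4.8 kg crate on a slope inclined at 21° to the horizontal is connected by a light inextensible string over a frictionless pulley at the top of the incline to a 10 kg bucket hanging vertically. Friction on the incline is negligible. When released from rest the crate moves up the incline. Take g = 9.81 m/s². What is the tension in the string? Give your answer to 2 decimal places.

For the crate on the incline: the weight component along the slope is m₁g sin 21° = 4.8 × 9.81 × 0.3584 = 16.876 N and the normal force is N = m₁g cos 21° = 43.960 N.
Newton's second law for the crate (up-slope positive): T − 16.876 = 4.8 a. For the hanging bucket (downward positive): 10 × 9.81 − T = 10 a.
Adding the two equations eliminates T: 81.224 = 14.8 a, so a = 5.4881 m/s².
Then from the hanging bucket's equation, T = 10 × (9.81 − 5.4881) = 43.219 N.

43.22 N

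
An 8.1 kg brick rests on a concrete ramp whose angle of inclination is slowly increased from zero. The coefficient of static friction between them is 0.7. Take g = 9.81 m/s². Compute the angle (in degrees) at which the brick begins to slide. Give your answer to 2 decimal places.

At the threshold of sliding, static friction is at its maximum μ_s N and exactly balances the weight component along the incline: mg sin θ = μ_s mg cos θ.
Hence tan θ = μ_s = 0.7, so θ = arctan(0.7) = 34.9920°.

34.99°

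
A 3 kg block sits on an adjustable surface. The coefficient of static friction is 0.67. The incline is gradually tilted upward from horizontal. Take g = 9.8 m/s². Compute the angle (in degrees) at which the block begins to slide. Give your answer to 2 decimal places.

At the threshold of sliding, static friction is at its maximum μ_s N and exactly balances the weight component along the incline: mg sin θ = μ_s mg cos θ.
Hence tan θ = μ_s = 0.67, so θ = arctan(0.67) = 33.8221°.

33.82°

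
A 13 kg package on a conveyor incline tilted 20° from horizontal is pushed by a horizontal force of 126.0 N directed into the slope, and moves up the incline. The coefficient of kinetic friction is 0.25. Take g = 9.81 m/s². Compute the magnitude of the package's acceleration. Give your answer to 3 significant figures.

2.62 m/s²

The horizontal push has components F cos 20° = 126.0 × 0.9397 = 118.402 N up the incline and F sin 20° = 126.0 × 0.3420 = 43.092 N pressing into the surface.
The normal force is therefore N = mg cos 20° + F sin 20° = 119.840 + 43.092 = 162.932 N, and kinetic friction down the slope is μN = 0.25 × 162.932 = 40.733 N.
Along the incline: F cos 20° − mg sin 20° − μN = ma, so 118.402 − 43.615 − 40.733 = 13 a, giving a = 2.6195 m/s².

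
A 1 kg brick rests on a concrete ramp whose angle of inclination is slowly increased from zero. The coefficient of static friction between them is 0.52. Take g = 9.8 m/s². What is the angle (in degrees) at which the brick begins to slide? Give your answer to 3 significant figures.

At the threshold of sliding, static friction is at its maximum μ_s N and exactly balances the weight component along the incline: mg sin θ = μ_s mg cos θ.
Hence tan θ = μ_s = 0.52, so θ = arctan(0.52) = 27.4744°.

27.5°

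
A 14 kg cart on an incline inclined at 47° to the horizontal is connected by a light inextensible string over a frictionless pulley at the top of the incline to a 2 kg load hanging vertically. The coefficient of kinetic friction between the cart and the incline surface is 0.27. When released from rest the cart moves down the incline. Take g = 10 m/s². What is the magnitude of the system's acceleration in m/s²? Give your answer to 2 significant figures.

For the cart on the incline: the weight component along the slope is m₁g sin 47° = 14 × 10 × 0.7314 = 102.396 N and the normal force is N = m₁g cos 47° = 95.480 N.
Kinetic friction opposes the cart's motion down the incline: f = μN = 0.27 × 95.480 = 25.780 N acting up the slope.
Newton's second law for the cart (down-slope positive): 102.396 − 25.780 − T = 14 a. For the hanging load (upward positive): T − 2 × 10 = 2 a.
Adding the two equations eliminates T: 56.616 = 16 a, so a = 3.5385 m/s².

3.5 m/s²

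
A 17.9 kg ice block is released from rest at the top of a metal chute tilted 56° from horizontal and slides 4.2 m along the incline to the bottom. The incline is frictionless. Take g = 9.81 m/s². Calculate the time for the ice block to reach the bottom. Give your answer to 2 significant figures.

The weight component along the incline is mg sin 56° = 145.578 N and the normal force is N = mg cos 56° = 98.194 N.
With no friction, a = g sin 56° = 8.1329 m/s².
Starting from rest, L = ½at², so t = √(2L/a) = √(2 × 4.2 / 8.1329) = 1.0163 s.

1.0 s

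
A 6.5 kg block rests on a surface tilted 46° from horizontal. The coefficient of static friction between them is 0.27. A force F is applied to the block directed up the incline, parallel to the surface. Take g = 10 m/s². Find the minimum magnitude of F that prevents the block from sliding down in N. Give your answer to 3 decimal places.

34.566 N

The normal force is N = mg cos 46° = 45.153 N. With F at its minimum the block is on the verge of sliding down, so static friction is at its maximum μ_s N = 0.27 × 45.153 = 12.191 N and acts up the slope.
Equilibrium along the incline: F + μ_s N = mg sin 46°, so F = 46.757 − 12.191 = 34.566 N.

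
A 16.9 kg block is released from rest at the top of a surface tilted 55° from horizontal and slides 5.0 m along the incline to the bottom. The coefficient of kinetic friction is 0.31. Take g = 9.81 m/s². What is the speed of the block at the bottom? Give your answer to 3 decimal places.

7.932 m/s

The weight component along the incline is mg sin 55° = 135.806 N and the normal force is N = mg cos 55° = 95.093 N.
Friction up the slope is f = μN = 0.31 × 95.093 = 29.479 N, so the net downslope force is 135.806 − 29.479 = 106.327 N and a = 106.327 / 16.9 = 6.2915 m/s².
Starting from rest over a distance of 5.0 m, v² = 2aL = 2 × 6.2915 × 5.0 = 62.9150, so v = 7.9319 m/s.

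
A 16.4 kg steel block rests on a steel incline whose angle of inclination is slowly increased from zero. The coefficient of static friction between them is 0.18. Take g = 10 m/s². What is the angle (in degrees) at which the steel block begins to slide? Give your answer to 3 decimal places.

10.204°

At the threshold of sliding, static friction is at its maximum μ_s N and exactly balances the weight component along the incline: mg sin θ = μ_s mg cos θ.
Hence tan θ = μ_s = 0.18, so θ = arctan(0.18) = 10.2040°.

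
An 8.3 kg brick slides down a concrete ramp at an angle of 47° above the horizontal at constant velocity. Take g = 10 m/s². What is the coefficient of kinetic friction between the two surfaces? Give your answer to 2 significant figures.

1.1

At constant velocity the net force along the incline is zero: mg sin 47° = μ mg cos 47°.
So μ = tan 47° = 0.7314 / 0.6820 = 1.0724.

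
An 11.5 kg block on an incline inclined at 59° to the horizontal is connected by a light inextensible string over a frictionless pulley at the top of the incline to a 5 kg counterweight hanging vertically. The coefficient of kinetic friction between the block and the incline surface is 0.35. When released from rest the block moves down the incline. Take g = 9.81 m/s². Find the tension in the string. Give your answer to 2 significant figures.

57 N

For the block on the incline: the weight component along the slope is m₁g sin 59° = 11.5 × 9.81 × 0.8572 = 96.705 N and the normal force is N = m₁g cos 59° = 58.104 N.
Kinetic friction opposes the block's motion down the incline: f = μN = 0.35 × 58.104 = 20.336 N acting up the slope.
Newton's second law for the block (down-slope positive): 96.705 − 20.336 − T = 11.5 a. For the hanging counterweight (upward positive): T − 5 × 9.81 = 5 a.
Adding the two equations eliminates T: 27.319 = 16.5 a, so a = 1.6557 m/s².
Then from the hanging counterweight's equation, T = 5 × (9.81 + 1.6557) = 57.328 N.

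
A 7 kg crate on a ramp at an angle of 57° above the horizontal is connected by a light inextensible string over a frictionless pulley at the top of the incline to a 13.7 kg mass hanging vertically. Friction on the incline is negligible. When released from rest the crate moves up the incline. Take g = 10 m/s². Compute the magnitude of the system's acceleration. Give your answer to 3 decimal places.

3.782 m/s²

For the crate on the incline: the weight component along the slope is m₁g sin 57° = 7 × 10 × 0.8387 = 58.709 N and the normal force is N = m₁g cos 57° = 38.125 N.
Newton's second law for the crate (up-slope positive): T − 58.709 = 7 a. For the hanging mass (downward positive): 13.7 × 10 − T = 13.7 a.
Adding the two equations eliminates T: 78.291 = 20.7 a, so a = 3.7822 m/s².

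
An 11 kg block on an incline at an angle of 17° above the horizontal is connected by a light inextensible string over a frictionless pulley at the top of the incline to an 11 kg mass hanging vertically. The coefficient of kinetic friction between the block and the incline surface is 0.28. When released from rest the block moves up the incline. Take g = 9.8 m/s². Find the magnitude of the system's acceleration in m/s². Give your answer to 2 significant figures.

For the block on the incline: the weight component along the slope is m₁g sin 17° = 11 × 9.8 × 0.2924 = 31.521 N and the normal force is N = m₁g cos 17° = 103.090 N.
Kinetic friction opposes the block's motion up the incline: f = μN = 0.28 × 103.090 = 28.865 N acting down the slope.
Newton's second law for the block (up-slope positive): T − 31.521 − 28.865 = 11 a. For the hanging mass (downward positive): 11 × 9.8 − T = 11 a.
Adding the two equations eliminates T: 47.414 = 22 a, so a = 2.1552 m/s².

2.2 m/s²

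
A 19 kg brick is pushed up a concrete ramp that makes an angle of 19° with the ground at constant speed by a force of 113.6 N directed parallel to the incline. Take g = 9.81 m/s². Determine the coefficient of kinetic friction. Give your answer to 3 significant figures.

0.300

At constant speed ΣF = 0 along the incline. The applied 113.6 N acts up the slope; the weight component mg sin 19° = 60.683 N and kinetic friction μN both act down the slope.
So 113.6 = 60.683 + μ × 176.235, giving μ = (113.6 − 60.683) / 176.235 = 0.3003.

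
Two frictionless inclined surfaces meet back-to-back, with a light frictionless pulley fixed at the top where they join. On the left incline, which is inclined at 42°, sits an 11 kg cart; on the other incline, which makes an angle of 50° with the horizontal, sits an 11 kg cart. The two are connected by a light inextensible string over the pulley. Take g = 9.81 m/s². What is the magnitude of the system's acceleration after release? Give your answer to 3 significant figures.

0.475 m/s²

Resolve each weight along its own incline: the 11 kg mass has component 11 × 9.81 × sin 42° = 72.206 N down its slope, and the 11 kg mass has 11 × 9.81 × sin 50° = 82.664 N down its slope.
The 11 kg side's 82.664 N exceeds the other side's 72.206 N, so that mass slides down and the 11 kg mass slides up. Taking that direction as positive, Newton's second law for the whole system gives 82.664 − 72.206 = (11 + 11) a, so a = 10.458 / 22 = 0.4754 m/s².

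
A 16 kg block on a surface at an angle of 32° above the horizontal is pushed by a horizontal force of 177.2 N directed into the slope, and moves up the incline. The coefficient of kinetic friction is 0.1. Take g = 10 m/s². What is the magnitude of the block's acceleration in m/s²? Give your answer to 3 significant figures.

The horizontal push has components F cos 32° = 177.2 × 0.8480 = 150.266 N up the incline and F sin 32° = 177.2 × 0.5299 = 93.898 N pressing into the surface.
The normal force is therefore N = mg cos 32° + F sin 32° = 135.680 + 93.898 = 229.578 N, and kinetic friction down the slope is μN = 0.1 × 229.578 = 22.958 N.
Along the incline: F cos 32° − mg sin 32° − μN = ma, so 150.266 − 84.784 − 22.958 = 16 a, giving a = 2.6577 m/s².

2.66 m/s²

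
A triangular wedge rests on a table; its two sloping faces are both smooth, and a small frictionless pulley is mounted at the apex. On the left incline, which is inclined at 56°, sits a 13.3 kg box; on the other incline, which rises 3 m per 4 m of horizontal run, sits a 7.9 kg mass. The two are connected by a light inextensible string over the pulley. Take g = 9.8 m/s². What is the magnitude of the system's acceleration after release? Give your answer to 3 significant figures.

2.91 m/s²

Resolve each weight along its own incline: the 13.3 kg mass has component 13.3 × 9.8 × sin 56° = 108.057 N down its slope, and the 7.9 kg mass has 7.9 × 9.8 × sin 36.87° = 46.452 N down its slope.
The 13.3 kg side's 108.057 N exceeds the other side's 46.452 N, so that mass slides down and the 7.9 kg mass slides up. Taking that direction as positive, Newton's second law for the whole system gives 108.057 − 46.452 = (13.3 + 7.9) a, so a = 61.605 / 21.2 = 2.9059 m/s².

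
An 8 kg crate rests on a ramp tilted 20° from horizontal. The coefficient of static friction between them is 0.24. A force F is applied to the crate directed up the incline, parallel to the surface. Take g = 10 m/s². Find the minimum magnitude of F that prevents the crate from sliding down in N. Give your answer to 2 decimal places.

9.32 N

The normal force is N = mg cos 20° = 75.175 N. With F at its minimum the crate is on the verge of sliding down, so static friction is at its maximum μ_s N = 0.24 × 75.175 = 18.042 N and acts up the slope.
Equilibrium along the incline: F + μ_s N = mg sin 20°, so F = 27.362 − 18.042 = 9.320 N.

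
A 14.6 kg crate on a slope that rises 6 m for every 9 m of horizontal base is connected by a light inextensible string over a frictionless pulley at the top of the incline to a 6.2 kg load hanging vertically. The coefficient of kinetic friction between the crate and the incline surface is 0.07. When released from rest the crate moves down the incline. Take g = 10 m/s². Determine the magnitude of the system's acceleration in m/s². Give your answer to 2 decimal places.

For the crate on the incline: the weight component along the slope is m₁g sin 33.69° = 14.6 × 10 × 0.5547 = 80.986 N and the normal force is N = m₁g cos 33.69° = 121.479 N.
Kinetic friction opposes the crate's motion down the incline: f = μN = 0.07 × 121.479 = 8.504 N acting up the slope.
Newton's second law for the crate (down-slope positive): 80.986 − 8.504 − T = 14.6 a. For the hanging load (upward positive): T − 6.2 × 10 = 6.2 a.
Adding the two equations eliminates T: 10.482 = 20.8 a, so a = 0.5039 m/s².

0.50 m/s²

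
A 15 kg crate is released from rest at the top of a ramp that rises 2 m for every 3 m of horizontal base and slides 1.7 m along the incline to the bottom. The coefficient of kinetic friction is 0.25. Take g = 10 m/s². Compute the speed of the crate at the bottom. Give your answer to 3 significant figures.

3.43 m/s

The weight component along the incline is mg sin 33.69° = 83.205 N and the normal force is N = mg cos 33.69° = 124.808 N.
Friction up the slope is f = μN = 0.25 × 124.808 = 31.202 N, so the net downslope force is 83.205 − 31.202 = 52.003 N and a = 52.003 / 15 = 3.4669 m/s².
Starting from rest over a distance of 1.7 m, v² = 2aL = 2 × 3.4669 × 1.7 = 11.7875, so v = 3.4333 m/s.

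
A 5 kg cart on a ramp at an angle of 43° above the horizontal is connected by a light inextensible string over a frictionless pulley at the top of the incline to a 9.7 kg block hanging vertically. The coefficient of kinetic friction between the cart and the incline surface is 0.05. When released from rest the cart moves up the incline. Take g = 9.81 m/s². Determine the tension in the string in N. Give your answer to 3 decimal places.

55.624 N

For the cart on the incline: the weight component along the slope is m₁g sin 43° = 5 × 9.81 × 0.6820 = 33.452 N and the normal force is N = m₁g cos 43° = 35.873 N.
Kinetic friction opposes the cart's motion up the incline: f = μN = 0.05 × 35.873 = 1.794 N acting down the slope.
Newton's second law for the cart (up-slope positive): T − 33.452 − 1.794 = 5 a. For the hanging block (downward positive): 9.7 × 9.81 − T = 9.7 a.
Adding the two equations eliminates T: 59.911 = 14.7 a, so a = 4.0756 m/s².
Then from the hanging block's equation, T = 9.7 × (9.81 − 4.0756) = 55.624 N.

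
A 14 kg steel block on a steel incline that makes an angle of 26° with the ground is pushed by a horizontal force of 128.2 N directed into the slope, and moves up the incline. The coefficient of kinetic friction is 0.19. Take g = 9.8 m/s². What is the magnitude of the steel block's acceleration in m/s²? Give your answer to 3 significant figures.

1.50 m/s²

The horizontal push has components F cos 26° = 128.2 × 0.8988 = 115.226 N up the incline and F sin 26° = 128.2 × 0.4384 = 56.203 N pressing into the surface.
The normal force is therefore N = mg cos 26° + F sin 26° = 123.315 + 56.203 = 179.518 N, and kinetic friction down the slope is μN = 0.19 × 179.518 = 34.108 N.
Along the incline: F cos 26° − mg sin 26° − μN = ma, so 115.226 − 60.148 − 34.108 = 14 a, giving a = 1.4979 m/s².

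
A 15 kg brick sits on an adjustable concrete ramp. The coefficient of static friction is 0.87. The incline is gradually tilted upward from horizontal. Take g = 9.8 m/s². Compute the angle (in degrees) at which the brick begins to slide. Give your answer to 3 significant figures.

41.0°

At the threshold of sliding, static friction is at its maximum μ_s N and exactly balances the weight component along the incline: mg sin θ = μ_s mg cos θ.
Hence tan θ = μ_s = 0.87, so θ = arctan(0.87) = 41.0233°.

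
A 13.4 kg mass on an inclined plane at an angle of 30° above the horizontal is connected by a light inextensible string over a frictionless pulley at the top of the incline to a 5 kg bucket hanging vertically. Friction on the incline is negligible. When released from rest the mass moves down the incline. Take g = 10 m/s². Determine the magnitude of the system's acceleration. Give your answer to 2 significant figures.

0.92 m/s²

For the mass on the incline: the weight component along the slope is m₁g sin 30° = 13.4 × 10 × 0.5000 = 67.000 N and the normal force is N = m₁g cos 30° = 116.047 N.
Newton's second law for the mass (down-slope positive): 67.000 − T = 13.4 a. For the hanging bucket (upward positive): T − 5 × 10 = 5 a.
Adding the two equations eliminates T: 17.000 = 18.4 a, so a = 0.9239 m/s².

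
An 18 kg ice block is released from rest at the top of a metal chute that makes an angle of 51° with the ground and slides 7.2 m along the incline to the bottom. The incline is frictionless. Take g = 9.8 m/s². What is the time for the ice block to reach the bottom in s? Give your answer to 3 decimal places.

1.375 s

The weight component along the incline is mg sin 51° = 137.089 N and the normal force is N = mg cos 51° = 111.012 N.
With no friction, a = g sin 51° = 7.6160 m/s².
Starting from rest, L = ½at², so t = √(2L/a) = √(2 × 7.2 / 7.6160) = 1.3750 s.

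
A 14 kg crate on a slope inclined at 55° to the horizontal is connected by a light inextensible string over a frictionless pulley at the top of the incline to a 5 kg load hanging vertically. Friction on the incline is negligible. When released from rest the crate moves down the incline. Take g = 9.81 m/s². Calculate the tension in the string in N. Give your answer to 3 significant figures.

For the crate on the incline: the weight component along the slope is m₁g sin 55° = 14 × 9.81 × 0.8192 = 112.509 N and the normal force is N = m₁g cos 55° = 78.775 N.
Newton's second law for the crate (down-slope positive): 112.509 − T = 14 a. For the hanging load (upward positive): T − 5 × 9.81 = 5 a.
Adding the two equations eliminates T: 63.459 = 19 a, so a = 3.3399 m/s².
Then from the hanging load's equation, T = 5 × (9.81 + 3.3399) = 65.749 N.

65.7 N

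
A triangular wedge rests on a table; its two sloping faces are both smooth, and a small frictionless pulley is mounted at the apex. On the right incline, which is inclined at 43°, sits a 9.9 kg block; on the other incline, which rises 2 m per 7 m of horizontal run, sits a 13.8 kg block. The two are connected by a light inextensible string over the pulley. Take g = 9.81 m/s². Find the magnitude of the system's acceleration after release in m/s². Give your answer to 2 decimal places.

1.23 m/s²

Resolve each weight along its own incline: the 9.9 kg mass has component 9.9 × 9.81 × sin 43° = 66.235 N down its slope, and the 13.8 kg mass has 13.8 × 9.81 × sin 15.95° = 37.191 N down its slope.
The 9.9 kg side's 66.235 N exceeds the other side's 37.191 N, so that mass slides down and the 13.8 kg mass slides up. Taking that direction as positive, Newton's second law for the whole system gives 66.235 − 37.191 = (9.9 + 13.8) a, so a = 29.044 / 23.7 = 1.2255 m/s².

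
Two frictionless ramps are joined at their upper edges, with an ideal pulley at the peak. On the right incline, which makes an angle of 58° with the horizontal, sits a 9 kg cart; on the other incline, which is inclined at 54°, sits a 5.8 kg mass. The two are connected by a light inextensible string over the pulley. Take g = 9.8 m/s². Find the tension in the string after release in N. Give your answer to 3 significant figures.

Resolve each weight along its own incline: the 9 kg mass has component 9 × 9.8 × sin 58° = 74.798 N down its slope, and the 5.8 kg mass has 5.8 × 9.8 × sin 54° = 45.985 N down its slope.
The 9 kg side's 74.798 N exceeds the other side's 45.985 N, so that mass slides down and the 5.8 kg mass slides up. Taking that direction as positive, Newton's second law for the whole system gives 74.798 − 45.985 = (9 + 5.8) a, so a = 28.813 / 14.8 = 1.9468 m/s².
For the 5.8 kg mass (up-slope positive): T − 45.985 = 5.8 × 1.9468, so T = 57.276 N.

57.3 N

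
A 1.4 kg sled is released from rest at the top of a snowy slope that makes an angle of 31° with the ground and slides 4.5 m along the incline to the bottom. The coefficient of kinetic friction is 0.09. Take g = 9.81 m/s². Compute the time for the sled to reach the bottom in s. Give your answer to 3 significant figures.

The weight component along the incline is mg sin 31° = 7.074 N and the normal force is N = mg cos 31° = 11.772 N.
Friction up the slope is f = μN = 0.09 × 11.772 = 1.059 N, so the net downslope force is 7.074 − 1.059 = 6.015 N and a = 6.015 / 1.4 = 4.2964 m/s².
Starting from rest, L = ½at², so t = √(2L/a) = √(2 × 4.5 / 4.2964) = 1.4473 s.

1.45 s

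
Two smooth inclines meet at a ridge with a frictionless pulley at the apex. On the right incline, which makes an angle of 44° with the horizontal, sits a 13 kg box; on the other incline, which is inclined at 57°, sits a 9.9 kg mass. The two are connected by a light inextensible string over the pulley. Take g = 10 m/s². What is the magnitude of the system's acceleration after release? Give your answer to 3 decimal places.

0.318 m/s²

Resolve each weight along its own incline: the 13 kg mass has component 13 × 10 × sin 44° = 90.306 N down its slope, and the 9.9 kg mass has 9.9 × 10 × sin 57° = 83.028 N down its slope.
The 13 kg side's 90.306 N exceeds the other side's 83.028 N, so that mass slides down and the 9.9 kg mass slides up. Taking that direction as positive, Newton's second law for the whole system gives 90.306 − 83.028 = (13 + 9.9) a, so a = 7.278 / 22.9 = 0.3178 m/s².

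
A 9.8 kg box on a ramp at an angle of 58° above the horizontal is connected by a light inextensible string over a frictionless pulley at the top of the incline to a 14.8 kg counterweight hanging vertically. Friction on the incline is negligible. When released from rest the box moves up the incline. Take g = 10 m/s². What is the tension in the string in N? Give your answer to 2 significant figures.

110 N

For the box on the incline: the weight component along the slope is m₁g sin 58° = 9.8 × 10 × 0.8480 = 83.104 N and the normal force is N = m₁g cos 58° = 51.932 N.
Newton's second law for the box (up-slope positive): T − 83.104 = 9.8 a. For the hanging counterweight (downward positive): 14.8 × 10 − T = 14.8 a.
Adding the two equations eliminates T: 64.896 = 24.6 a, so a = 2.6380 m/s².
Then from the hanging counterweight's equation, T = 14.8 × (10 − 2.6380) = 108.958 N.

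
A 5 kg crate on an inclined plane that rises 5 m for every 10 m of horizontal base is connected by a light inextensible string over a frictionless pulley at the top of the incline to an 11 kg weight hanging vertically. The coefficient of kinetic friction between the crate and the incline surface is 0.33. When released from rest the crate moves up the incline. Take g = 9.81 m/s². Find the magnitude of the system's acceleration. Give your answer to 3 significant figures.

4.47 m/s²

For the crate on the incline: the weight component along the slope is m₁g sin 26.57° = 5 × 9.81 × 0.4472 = 21.935 N and the normal force is N = m₁g cos 26.57° = 43.872 N.
Kinetic friction opposes the crate's motion up the incline: f = μN = 0.33 × 43.872 = 14.478 N acting down the slope.
Newton's second law for the crate (up-slope positive): T − 21.935 − 14.478 = 5 a. For the hanging weight (downward positive): 11 × 9.81 − T = 11 a.
Adding the two equations eliminates T: 71.497 = 16 a, so a = 4.4686 m/s².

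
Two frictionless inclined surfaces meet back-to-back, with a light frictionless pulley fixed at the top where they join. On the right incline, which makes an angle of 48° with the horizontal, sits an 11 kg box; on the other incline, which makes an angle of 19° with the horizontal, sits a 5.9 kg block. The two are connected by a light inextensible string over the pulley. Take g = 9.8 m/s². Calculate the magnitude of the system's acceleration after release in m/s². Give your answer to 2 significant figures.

Resolve each weight along its own incline: the 11 kg mass has component 11 × 9.8 × sin 48° = 80.111 N down its slope, and the 5.9 kg mass has 5.9 × 9.8 × sin 19° = 18.824 N down its slope.
The 11 kg side's 80.111 N exceeds the other side's 18.824 N, so that mass slides down and the 5.9 kg mass slides up. Taking that direction as positive, Newton's second law for the whole system gives 80.111 − 18.824 = (11 + 5.9) a, so a = 61.287 / 16.9 = 3.6264 m/s².

3.6 m/s²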